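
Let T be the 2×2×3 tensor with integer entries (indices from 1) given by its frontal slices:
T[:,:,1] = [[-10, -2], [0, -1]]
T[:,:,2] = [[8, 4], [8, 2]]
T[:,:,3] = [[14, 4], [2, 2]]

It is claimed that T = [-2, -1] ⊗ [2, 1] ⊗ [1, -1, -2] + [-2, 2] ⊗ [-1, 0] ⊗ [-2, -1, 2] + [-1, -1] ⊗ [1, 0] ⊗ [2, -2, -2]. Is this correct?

No

Reconstruct entry (1,1,2) from the claimed factors: Σₗ aₗ[1]bₗ[1]cₗ[2] = (-2)·(2)·(-1) + (-2)·(-1)·(-1) + (-1)·(1)·(-2) = 4, but T[1,1,2] = 8. The claim is false.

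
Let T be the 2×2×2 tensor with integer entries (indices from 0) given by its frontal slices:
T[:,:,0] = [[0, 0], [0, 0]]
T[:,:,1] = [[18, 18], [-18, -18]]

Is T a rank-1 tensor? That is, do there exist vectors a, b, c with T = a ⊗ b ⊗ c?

If T = a ⊗ b ⊗ c then every fibre of T is a multiple of the corresponding factor, so read the factors off the fibres through the nonzero entry T[0,0,1] = 18.
The mode-1 fibre T[:,0,1] = [18, -18] gives a = (1, -1) (primitive direction); the mode-2 fibre T[0,:,1] = [18, 18] gives b = (1, 1); then c[k] = T[0,0,k] / (a[0]·b[0]) = [0, 18] / 1 = (0, 18).
Expanding (1, -1) ⊗ (1, 1) ⊗ (0, 18) reproduces all 8 entries of T, so T = (1, -1) ⊗ (1, 1) ⊗ (0, 18) and rank(T) ≤ 1.
Equivalently every frontal slice T[:,:,k] is c[k] times the rank-1 matrix (1, -1) ⊗ (1, 1). So T has rank 1 (it is nonzero).

Yes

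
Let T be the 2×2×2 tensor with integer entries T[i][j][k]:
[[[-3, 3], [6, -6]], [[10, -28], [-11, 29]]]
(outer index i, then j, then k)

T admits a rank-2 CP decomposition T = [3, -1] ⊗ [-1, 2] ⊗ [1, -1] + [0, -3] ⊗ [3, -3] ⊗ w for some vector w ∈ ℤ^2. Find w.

w = [-1, 3]

Subtract the known terms from T to get the rank-1 residual R = [0, -3] ⊗ [3, -3] ⊗ w, so R[i,j,k] = a[i]·b[j]·w[k]. Pick indices with nonzero a[1]·b[0] = (-3)·(3) = -9. Only the fibre through (1,0,·) is needed: R[1,0,:] = T[1,0,:] − Σₗ aₗ[1]bₗ[0]cₗ = [10, -28] − (-1)·(-1)·[1, -1] = [9, -27]. Then w[k] = R[1,0,k] / -9 for each k, giving w = [9, -27] / -9 = [-1, 3].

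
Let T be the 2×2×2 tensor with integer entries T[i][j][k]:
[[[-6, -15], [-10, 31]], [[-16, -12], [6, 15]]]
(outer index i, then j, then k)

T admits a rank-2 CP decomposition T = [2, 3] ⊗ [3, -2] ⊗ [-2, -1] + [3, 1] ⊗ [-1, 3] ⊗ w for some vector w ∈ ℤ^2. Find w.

w = [-2, 3]

Subtract the known terms from T to get the rank-1 residual R = [3, 1] ⊗ [-1, 3] ⊗ w, so R[i,j,k] = a[i]·b[j]·w[k]. Pick indices with nonzero a[0]·b[0] = (3)·(-1) = -3. Only the fibre through (0,0,·) is needed: R[0,0,:] = T[0,0,:] − Σₗ aₗ[0]bₗ[0]cₗ = [-6, -15] − (2)·(3)·[-2, -1] = [6, -9]. Then w[k] = R[0,0,k] / -3 for each k, giving w = [6, -9] / -3 = [-2, 3].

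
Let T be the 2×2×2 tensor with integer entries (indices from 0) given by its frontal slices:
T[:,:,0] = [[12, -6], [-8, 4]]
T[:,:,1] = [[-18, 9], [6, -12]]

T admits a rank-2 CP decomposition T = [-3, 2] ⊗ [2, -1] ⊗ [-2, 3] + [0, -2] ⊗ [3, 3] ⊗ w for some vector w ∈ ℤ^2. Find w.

Subtract the known terms from T to get the rank-1 residual R = [0, -2] ⊗ [3, 3] ⊗ w, so R[i,j,k] = a[i]·b[j]·w[k]. Pick indices with nonzero a[1]·b[0] = (-2)·(3) = -6. Only the fibre through (1,0,·) is needed: R[1,0,:] = T[1,0,:] − Σₗ aₗ[1]bₗ[0]cₗ = [-8, 6] − (2)·(2)·[-2, 3] = [0, -6]. Then w[k] = R[1,0,k] / -6 for each k, giving w = [0, -6] / -6 = [0, 1].

w = [0, 1]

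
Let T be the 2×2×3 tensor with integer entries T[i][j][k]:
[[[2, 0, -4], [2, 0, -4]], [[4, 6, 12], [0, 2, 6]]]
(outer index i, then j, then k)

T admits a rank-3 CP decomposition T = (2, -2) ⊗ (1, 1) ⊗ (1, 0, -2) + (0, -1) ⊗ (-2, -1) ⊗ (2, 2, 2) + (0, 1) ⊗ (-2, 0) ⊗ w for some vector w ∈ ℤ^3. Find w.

Subtract the known terms from T to get the rank-1 residual R = (0, 1) ⊗ (-2, 0) ⊗ w, so R[i,j,k] = a[i]·b[j]·w[k]. Pick indices with nonzero a[1]·b[0] = (1)·(-2) = -2. Only the fibre through (1,0,·) is needed: R[1,0,:] = T[1,0,:] − Σₗ aₗ[1]bₗ[0]cₗ = [4, 6, 12] − (-2)·(1)·(1, 0, -2) − (-1)·(-2)·(2, 2, 2) = [2, 2, 4]. Then w[k] = R[1,0,k] / -2 for each k, giving w = [2, 2, 4] / -2 = (-1, -1, -2).

w = (-1, -1, -2)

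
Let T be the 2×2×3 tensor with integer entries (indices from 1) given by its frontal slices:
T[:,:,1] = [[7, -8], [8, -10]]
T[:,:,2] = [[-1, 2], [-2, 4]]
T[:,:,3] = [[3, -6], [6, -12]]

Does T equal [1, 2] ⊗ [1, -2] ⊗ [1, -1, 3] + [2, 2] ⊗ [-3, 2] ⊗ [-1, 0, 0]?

Reconstruct entry (1,2,1) from the claimed factors: Σₗ aₗ[1]bₗ[2]cₗ[1] = (1)·(-2)·(1) + (2)·(2)·(-1) = -6, but T[1,2,1] = -8. The claim is false.

No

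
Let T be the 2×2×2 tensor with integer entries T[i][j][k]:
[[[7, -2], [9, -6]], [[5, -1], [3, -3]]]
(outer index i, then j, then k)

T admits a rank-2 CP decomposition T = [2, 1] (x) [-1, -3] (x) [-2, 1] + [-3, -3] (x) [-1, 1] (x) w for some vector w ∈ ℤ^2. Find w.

Subtract the known terms from T to get the rank-1 residual R = [-3, -3] (x) [-1, 1] (x) w, so R[i,j,k] = a[i]·b[j]·w[k]. Pick indices with nonzero a[0]·b[0] = (-3)·(-1) = 3. Only the fibre through (0,0,·) is needed: R[0,0,:] = T[0,0,:] − Σₗ aₗ[0]bₗ[0]cₗ = [7, -2] − (2)·(-1)·[-2, 1] = [3, 0]. Then w[k] = R[0,0,k] / 3 for each k, giving w = [3, 0] / 3 = [1, 0].

w = [1, 0]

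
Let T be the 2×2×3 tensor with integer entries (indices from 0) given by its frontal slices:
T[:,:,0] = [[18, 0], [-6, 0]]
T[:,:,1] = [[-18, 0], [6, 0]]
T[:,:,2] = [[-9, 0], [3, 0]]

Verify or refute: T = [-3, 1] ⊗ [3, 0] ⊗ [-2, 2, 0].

Reconstruct entry (0,0,2) from the claimed factors: Σₗ aₗ[0]bₗ[0]cₗ[2] = (-3)·(3)·(0) = 0, but T[0,0,2] = -9. The claim is false.

No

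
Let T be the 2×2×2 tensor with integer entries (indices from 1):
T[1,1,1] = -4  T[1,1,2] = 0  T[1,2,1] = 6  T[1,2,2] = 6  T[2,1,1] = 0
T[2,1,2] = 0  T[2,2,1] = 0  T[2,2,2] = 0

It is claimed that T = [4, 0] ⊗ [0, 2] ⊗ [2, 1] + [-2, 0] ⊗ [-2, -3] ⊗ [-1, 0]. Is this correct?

No

Reconstruct entry (1,2,1) from the claimed factors: Σₗ aₗ[1]bₗ[2]cₗ[1] = (4)·(2)·(2) + (-2)·(-3)·(-1) = 10, but T[1,2,1] = 6. The claim is false.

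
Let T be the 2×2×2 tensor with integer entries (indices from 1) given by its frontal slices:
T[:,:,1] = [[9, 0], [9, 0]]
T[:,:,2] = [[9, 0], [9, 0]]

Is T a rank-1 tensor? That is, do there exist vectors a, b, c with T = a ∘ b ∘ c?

The mode-1 fibre T[:,1,1] = [9, 9] gives a = [1, 1] (primitive direction); the mode-2 fibre T[1,:,1] = [9, 0] gives b = [1, 0]; then c[k] = T[1,1,k] / (a[1]·b[1]) = [9, 9] / 1 = [9, 9].
Expanding [1, 1] ∘ [1, 0] ∘ [9, 9] reproduces all 8 entries of T, so T = [1, 1] ∘ [1, 0] ∘ [9, 9] and rank(T) ≤ 1.
Equivalently every frontal slice T[:,:,k] is c[k] times the rank-1 matrix [1, 1] ∘ [1, 0]. So T has rank 1 (it is nonzero).

Yes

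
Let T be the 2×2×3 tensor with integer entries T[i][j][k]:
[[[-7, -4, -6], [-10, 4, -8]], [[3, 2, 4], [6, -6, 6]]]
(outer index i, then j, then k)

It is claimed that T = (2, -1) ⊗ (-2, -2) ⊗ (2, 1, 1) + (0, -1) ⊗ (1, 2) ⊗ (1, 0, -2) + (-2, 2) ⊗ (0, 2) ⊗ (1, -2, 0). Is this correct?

Reconstruct entry (0,0,0) from the claimed factors: Σₗ aₗ[0]bₗ[0]cₗ[0] = (2)·(-2)·(2) + (0)·(1)·(1) + (-2)·(0)·(1) = -8, but T[0,0,0] = -7. The claim is false.

No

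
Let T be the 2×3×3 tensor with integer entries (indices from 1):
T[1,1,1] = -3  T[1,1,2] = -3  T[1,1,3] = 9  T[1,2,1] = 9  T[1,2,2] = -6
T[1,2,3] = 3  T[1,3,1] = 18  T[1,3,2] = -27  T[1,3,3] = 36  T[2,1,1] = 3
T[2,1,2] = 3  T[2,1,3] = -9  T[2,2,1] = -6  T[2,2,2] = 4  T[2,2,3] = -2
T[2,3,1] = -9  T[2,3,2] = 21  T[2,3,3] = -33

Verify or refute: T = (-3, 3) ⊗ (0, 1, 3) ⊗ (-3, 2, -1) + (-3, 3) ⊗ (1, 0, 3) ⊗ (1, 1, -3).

Reconstruct entry (2,2,1) from the claimed factors: Σₗ aₗ[2]bₗ[2]cₗ[1] = (3)·(1)·(-3) + (3)·(0)·(1) = -9, but T[2,2,1] = -6. The claim is false.

No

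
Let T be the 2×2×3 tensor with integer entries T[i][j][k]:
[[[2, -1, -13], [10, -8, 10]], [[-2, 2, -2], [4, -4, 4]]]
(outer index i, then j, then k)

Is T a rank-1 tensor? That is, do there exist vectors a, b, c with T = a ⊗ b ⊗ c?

The mode-3 unfolding of T (rows indexed by k, columns by (i,j) = (0,0), (0,1), (1,0), (1,1)) is [[2, 10, -2, 4], [-1, -8, 2, -4], [-13, 10, -2, 4]].
There the 3×3 minor on rows k ∈ {0, 1, 2}, columns (i,j) ∈ {(0,0), (0,1), (1,0)} is det [[2, 10, -2], [-1, -8, 2], [-13, 10, -2]] = -60 ≠ 0, so this unfolding has rank ≥ 3; CP rank is at least every unfolding rank, so rank(T) ≥ 3.
In particular rank(T) ≥ 3 > 1, so T is not rank-1.

No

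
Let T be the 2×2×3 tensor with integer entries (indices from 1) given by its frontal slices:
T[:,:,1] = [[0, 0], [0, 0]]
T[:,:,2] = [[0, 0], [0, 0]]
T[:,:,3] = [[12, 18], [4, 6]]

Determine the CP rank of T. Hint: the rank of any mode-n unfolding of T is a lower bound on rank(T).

1

Lower bound: T ≠ 0 (e.g. T[1,1,3] = 12), so rank(T) ≥ 1.
Upper bound: if T = a (x) b (x) c then every fibre of T is a multiple of the corresponding factor, so read the factors off the fibres through the nonzero entry T[1,1,3] = 12.
The mode-1 fibre T[:,1,3] = [12, 4] gives a = [3, 1] (primitive direction); the mode-2 fibre T[1,:,3] = [12, 18] gives b = [2, 3]; then c[k] = T[1,1,k] / (a[1]·b[1]) = [0, 0, 12] / 6 = [0, 0, 2].
Expanding [3, 1] (x) [2, 3] (x) [0, 0, 2] reproduces all 12 entries of T, so T = [3, 1] (x) [2, 3] (x) [0, 0, 2] and rank(T) ≤ 1.
These bounds meet, so rank(T) = 1.
Check entry T[1,1,3] = 12: (3)·(2)·(2) = 12.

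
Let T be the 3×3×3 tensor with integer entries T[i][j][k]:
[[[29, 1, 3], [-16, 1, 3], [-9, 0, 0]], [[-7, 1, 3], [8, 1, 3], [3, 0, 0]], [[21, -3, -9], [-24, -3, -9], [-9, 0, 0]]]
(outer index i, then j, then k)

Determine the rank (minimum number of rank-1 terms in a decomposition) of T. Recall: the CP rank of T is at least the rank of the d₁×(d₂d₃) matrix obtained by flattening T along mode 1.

Lower bound: the mode-1 unfolding of T (rows indexed by i, columns by (j,k) = (0,0), (0,1), (0,2), (1,0), (1,1), (1,2), (2,0), (2,1), (2,2)) is [[29, 1, 3, -16, 1, 3, -9, 0, 0], [-7, 1, 3, 8, 1, 3, 3, 0, 0], [21, -3, -9, -24, -3, -9, -9, 0, 0]].
There the 2×2 minor on rows i ∈ {0, 1}, columns (j,k) ∈ {(0,0), (0,1)} is det [[29, 1], [-7, 1]] = 36 ≠ 0, so this unfolding has rank ≥ 2; CP rank is at least every unfolding rank, so rank(T) ≥ 2. (Unfolding ranks only ever bound the CP rank from below — rank(T) can be strictly larger than all of them — so the matching upper bound has to come from an explicit 2-term decomposition.)
Upper bound — finding two terms. Write S_k = T[:,:,k] for the frontal slices: S₀ = [[29, -16, -9], [-7, 8, 3], [21, -24, -9]], S₁ = [[1, 1, 0], [1, 1, 0], [-3, -3, 0]], S₂ = [[3, 3, 0], [3, 3, 0], [-9, -9, 0]].
If T = a₁ ⊗ b₁ ⊗ c₁ + a₂ ⊗ b₂ ⊗ c₂ then each S_k = c₁[k]·a₁b₁ᵀ + c₂[k]·a₂b₂ᵀ. S₀ and S₁ are linearly independent, so a₁b₁ᵀ and a₂b₂ᵀ must span the same plane of matrices: they are the rank-1 matrices of the form x·S₀ + y·S₁.
The 2×2 minor of x·S₀ + y·S₁ on rows {0,1}, columns {0,1} is 120·x² + 60·xy = 60·(2·x + y)(x), vanishing at (x:y) = (1:-2) and (0:1).
M₁ = S₀ − 2·S₁ = [[27, -18, -9], [-9, 6, 3], [27, -18, -9]] = 3·[3, -1, 3][3, -2, -1]ᵀ and M₂ = S₁ = [[1, 1, 0], [1, 1, 0], [-3, -3, 0]] = [1, 1, -3][1, 1, 0]ᵀ, so take a₁ = [3, -1, 3], b₁ = [3, -2, -1], a₂ = [1, 1, -3], b₂ = [1, 1, 0].
Each slice is an integer combination of E₁ = a₁b₁ᵀ and E₂ = a₂b₂ᵀ: S₀ = 3·E₁ + 2·E₂, S₁ = E₂, S₂ = 3·E₂; reading off coefficients, c₁ = [3, 0, 0] and c₂ = [2, 1, 3].
Hence T = [3, -1, 3] ⊗ [3, -2, -1] ⊗ [3, 0, 0] + [1, 1, -3] ⊗ [1, 1, 0] ⊗ [2, 1, 3], so rank(T) ≤ 2.
These bounds meet, so rank(T) = 2.

2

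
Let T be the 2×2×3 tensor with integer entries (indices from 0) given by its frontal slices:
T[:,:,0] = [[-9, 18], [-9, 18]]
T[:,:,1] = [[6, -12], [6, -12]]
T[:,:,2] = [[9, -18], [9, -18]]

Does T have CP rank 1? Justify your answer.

The mode-1 fibre T[:,0,0] = [-9, -9] gives a = [1, 1] (primitive direction); the mode-2 fibre T[0,:,0] = [-9, 18] gives b = [1, -2]; then c[k] = T[0,0,k] / (a[0]·b[0]) = [-9, 6, 9] / 1 = [-9, 6, 9].
Expanding [1, 1] ⊗ [1, -2] ⊗ [-9, 6, 9] reproduces all 12 entries of T, so T = [1, 1] ⊗ [1, -2] ⊗ [-9, 6, 9] and rank(T) ≤ 1.
Equivalently every frontal slice T[:,:,k] is c[k] times the rank-1 matrix [1, 1] ⊗ [1, -2]. So T has rank 1 (it is nonzero).

Yes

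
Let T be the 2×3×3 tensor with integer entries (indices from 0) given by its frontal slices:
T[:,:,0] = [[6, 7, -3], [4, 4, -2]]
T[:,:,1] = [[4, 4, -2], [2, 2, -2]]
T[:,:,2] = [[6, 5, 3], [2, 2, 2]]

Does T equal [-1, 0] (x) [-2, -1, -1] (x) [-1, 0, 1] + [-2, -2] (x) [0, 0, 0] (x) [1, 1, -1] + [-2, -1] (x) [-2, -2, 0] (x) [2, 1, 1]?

Reconstruct entry (0,2,0) from the claimed factors: Σₗ aₗ[0]bₗ[2]cₗ[0] = (-1)·(-1)·(-1) + (-2)·(0)·(1) + (-2)·(0)·(2) = -1, but T[0,2,0] = -3. The claim is false.

No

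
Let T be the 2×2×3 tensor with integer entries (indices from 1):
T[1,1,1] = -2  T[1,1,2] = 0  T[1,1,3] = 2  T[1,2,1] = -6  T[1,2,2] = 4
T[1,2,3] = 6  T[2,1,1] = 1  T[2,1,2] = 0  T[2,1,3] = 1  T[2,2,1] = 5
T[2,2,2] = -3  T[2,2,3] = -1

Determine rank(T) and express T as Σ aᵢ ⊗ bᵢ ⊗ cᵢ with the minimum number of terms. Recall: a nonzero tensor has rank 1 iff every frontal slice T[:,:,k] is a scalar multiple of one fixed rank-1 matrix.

rank(T) = 3

Lower bound: the mode-3 unfolding of T (rows indexed by k, columns by (i,j) = (1,1), (1,2), (2,1), (2,2)) is [[-2, -6, 1, 5], [0, 4, 0, -3], [2, 6, 1, -1]].
There the 3×3 minor on rows k ∈ {1, 2, 3}, columns (i,j) ∈ {(1,1), (1,2), (2,1)} is det [[-2, -6, 1], [0, 4, 0], [2, 6, 1]] = -16 ≠ 0, so this unfolding has rank ≥ 3; CP rank is at least every unfolding rank, so rank(T) ≥ 3. (Flattening ranks never certify an upper bound on CP rank; for that we must actually write T with 3 rank-1 terms.)
Upper bound: T is a sum of 3 rank-1 terms, T = [0, 1] ⊗ [1, 2] ⊗ [2, -1, 0] + [1, 0] ⊗ [1, 1] ⊗ [-4, 2, 4] + [2, -1] ⊗ [1, -1] ⊗ [1, -1, -1] (written with every a and b primitive with positive leading entry and the scale carried by c; CP decompositions are not unique, and this one is verified by expanding entrywise), so rank(T) ≤ 3.
These bounds meet, so rank(T) = 3.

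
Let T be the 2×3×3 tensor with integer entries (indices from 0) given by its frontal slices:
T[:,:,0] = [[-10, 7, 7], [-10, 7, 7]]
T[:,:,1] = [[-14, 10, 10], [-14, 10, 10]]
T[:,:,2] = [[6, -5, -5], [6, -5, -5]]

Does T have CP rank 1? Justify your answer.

The mode-3 unfolding of T (rows indexed by k, columns by (i,j) = (0,0), (0,1), (0,2), (1,0), (1,1), (1,2)) is [[-10, 7, 7, -10, 7, 7], [-14, 10, 10, -14, 10, 10], [6, -5, -5, 6, -5, -5]].
There the 2×2 minor on rows k ∈ {0, 1}, columns (i,j) ∈ {(0,0), (0,1)} is det [[-10, 7], [-14, 10]] = -2 ≠ 0, so this unfolding has rank ≥ 2; CP rank is at least every unfolding rank, so rank(T) ≥ 2.
In particular rank(T) ≥ 2 > 1, so T is not rank-1.

No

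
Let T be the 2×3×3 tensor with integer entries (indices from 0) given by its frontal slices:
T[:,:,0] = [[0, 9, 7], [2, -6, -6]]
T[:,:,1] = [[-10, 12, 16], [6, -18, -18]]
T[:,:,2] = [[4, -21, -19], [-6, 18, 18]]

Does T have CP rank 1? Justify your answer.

The mode-1 unfolding of T (rows indexed by i, columns by (j,k) = (0,0), (0,1), (0,2), (1,0), (1,1), (1,2), (2,0), (2,1), (2,2)) is [[0, -10, 4, 9, 12, -21, 7, 16, -19], [2, 6, -6, -6, -18, 18, -6, -18, 18]].
There the 2×2 minor on rows i ∈ {0, 1}, columns (j,k) ∈ {(0,0), (0,1)} is det [[0, -10], [2, 6]] = 20 ≠ 0, so this unfolding has rank ≥ 2; CP rank is at least every unfolding rank, so rank(T) ≥ 2.
In particular rank(T) ≥ 2 > 1, so T is not rank-1.

No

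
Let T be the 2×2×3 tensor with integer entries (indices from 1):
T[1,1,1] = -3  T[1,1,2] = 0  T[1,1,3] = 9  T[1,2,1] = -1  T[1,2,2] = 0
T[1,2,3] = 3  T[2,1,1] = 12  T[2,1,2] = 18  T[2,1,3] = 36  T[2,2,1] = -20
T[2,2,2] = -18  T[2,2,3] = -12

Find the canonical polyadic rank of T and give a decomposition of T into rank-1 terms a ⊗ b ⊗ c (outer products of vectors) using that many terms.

rank(T) = 2

Lower bound: the mode-1 unfolding of T (rows indexed by i, columns by (j,k) = (1,1), (1,2), (1,3), (2,1), (2,2), (2,3)) is [[-3, 0, 9, -1, 0, 3], [12, 18, 36, -20, -18, -12]].
There the 2×2 minor on rows i ∈ {1, 2}, columns (j,k) ∈ {(1,1), (1,2)} is det [[-3, 0], [12, 18]] = -54 ≠ 0, so this unfolding has rank ≥ 2; CP rank is at least every unfolding rank, so rank(T) ≥ 2. (Unfolding ranks only ever bound the CP rank from below — rank(T) can be strictly larger than all of them — so the matching upper bound has to come from an explicit 2-term decomposition.)
Upper bound — finding two terms. Write S_k = T[:,:,k] for the frontal slices: S₁ = [[-3, -1], [12, -20]], S₂ = [[0, 0], [18, -18]], S₃ = [[9, 3], [36, -12]].
If T = a₁ ⊗ b₁ ⊗ c₁ + a₂ ⊗ b₂ ⊗ c₂ then each S_k = c₁[k]·a₁b₁ᵀ + c₂[k]·a₂b₂ᵀ. S₁ and S₂ are linearly independent, so a₁b₁ᵀ and a₂b₂ᵀ must span the same plane of matrices: they are the rank-1 matrices of the form x·S₁ + y·S₂.
det(x·S₁ + y·S₂) is 72·x² + 72·xy = 72·(x + y)(x), vanishing at (x:y) = (1:-1) and (0:1).
M₁ = S₁ − S₂ = [[-3, -1], [-6, -2]] = −[1, 2][3, 1]ᵀ and M₂ = S₂ = [[0, 0], [18, -18]] = 18·[0, 1][1, -1]ᵀ, so take a₁ = [1, 2], b₁ = [3, 1], a₂ = [0, 1], b₂ = [1, -1].
Each slice is an integer combination of E₁ = a₁b₁ᵀ and E₂ = a₂b₂ᵀ: S₁ = −E₁ + 18·E₂, S₂ = 18·E₂, S₃ = 3·E₁ + 18·E₂; reading off coefficients, c₁ = [-1, 0, 3] and c₂ = [18, 18, 18].
Hence T = [1, 2] ⊗ [3, 1] ⊗ [-1, 0, 3] + [0, 1] ⊗ [1, -1] ⊗ [18, 18, 18], so rank(T) ≤ 2.
These bounds meet, so rank(T) = 2.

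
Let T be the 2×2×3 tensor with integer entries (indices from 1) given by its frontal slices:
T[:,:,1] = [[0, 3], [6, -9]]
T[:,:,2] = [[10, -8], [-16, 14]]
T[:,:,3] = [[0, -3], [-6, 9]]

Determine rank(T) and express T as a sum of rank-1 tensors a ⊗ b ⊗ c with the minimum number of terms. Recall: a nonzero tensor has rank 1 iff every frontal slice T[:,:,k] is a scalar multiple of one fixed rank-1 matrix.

Lower bound: the mode-1 unfolding of T (rows indexed by i, columns by (j,k) = (1,1), (1,2), (1,3), (2,1), (2,2), (2,3)) is [[0, 10, 0, 3, -8, -3], [6, -16, -6, -9, 14, 9]].
There the 2×2 minor on rows i ∈ {1, 2}, columns (j,k) ∈ {(1,1), (1,2)} is det [[0, 10], [6, -16]] = -60 ≠ 0, so this unfolding has rank ≥ 2; CP rank is at least every unfolding rank, so rank(T) ≥ 2. (Flattening ranks never certify an upper bound on CP rank; for that we must actually write T with 2 rank-1 terms.)
Upper bound — finding two terms. Write S_k = T[:,:,k] for the frontal slices: S₁ = [[0, 3], [6, -9]], S₂ = [[10, -8], [-16, 14]], S₃ = [[0, -3], [-6, 9]].
If T = a₁ ⊗ b₁ ⊗ c₁ + a₂ ⊗ b₂ ⊗ c₂ then each S_k = c₁[k]·a₁b₁ᵀ + c₂[k]·a₂b₂ᵀ. S₁ and S₂ are linearly independent, so a₁b₁ᵀ and a₂b₂ᵀ must span the same plane of matrices: they are the rank-1 matrices of the form x·S₁ + y·S₂.
det(x·S₁ + y·S₂) is −18·x² + 6·xy + 12·y² = (-6)·(3·x + 2·y)(x − y), vanishing at (x:y) = (2:-3) and (1:1).
M₁ = 2·S₁ − 3·S₂ = [[-30, 30], [60, -60]] = (-30)·(1, -2)(1, -1)ᵀ and M₂ = S₁ + S₂ = [[10, -5], [-10, 5]] = 5·(1, -1)(2, -1)ᵀ, so take a₁ = (1, -2), b₁ = (1, -1), a₂ = (1, -1), b₂ = (2, -1).
Each slice is an integer combination of E₁ = a₁b₁ᵀ and E₂ = a₂b₂ᵀ: S₁ = −6·E₁ + 3·E₂, S₂ = 6·E₁ + 2·E₂, S₃ = 6·E₁ − 3·E₂; reading off coefficients, c₁ = (-6, 6, 6) and c₂ = (3, 2, -3).
Hence T = (1, -2) ⊗ (1, -1) ⊗ (-6, 6, 6) + (1, -1) ⊗ (2, -1) ⊗ (3, 2, -3), so rank(T) ≤ 2.
These bounds meet, so rank(T) = 2.

rank(T) = 2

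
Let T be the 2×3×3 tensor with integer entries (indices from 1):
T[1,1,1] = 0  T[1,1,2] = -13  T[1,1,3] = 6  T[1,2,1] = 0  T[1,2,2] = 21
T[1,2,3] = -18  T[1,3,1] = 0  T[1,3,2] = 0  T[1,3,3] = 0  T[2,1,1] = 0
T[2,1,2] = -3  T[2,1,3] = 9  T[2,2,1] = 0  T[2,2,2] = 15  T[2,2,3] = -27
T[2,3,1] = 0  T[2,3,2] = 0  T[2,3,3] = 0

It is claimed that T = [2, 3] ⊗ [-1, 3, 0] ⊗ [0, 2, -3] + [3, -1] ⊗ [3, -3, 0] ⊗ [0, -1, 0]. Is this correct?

Reconstruct entrywise from the claimed factors. For example, T[1,2,2] = 21 and Σₗ aₗ[1]bₗ[2]cₗ[2] = (2)·(3)·(2) + (3)·(-3)·(-1) = 21; checking all 18 entries, every one matches. The claim holds.

Yes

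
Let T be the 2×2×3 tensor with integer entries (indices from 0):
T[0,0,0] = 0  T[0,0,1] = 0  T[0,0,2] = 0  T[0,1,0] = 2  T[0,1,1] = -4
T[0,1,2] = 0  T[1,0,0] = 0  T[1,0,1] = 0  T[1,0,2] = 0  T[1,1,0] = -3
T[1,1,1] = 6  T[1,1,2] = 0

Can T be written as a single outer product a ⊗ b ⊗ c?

If T = a ⊗ b ⊗ c then every fibre of T is a multiple of the corresponding factor, so read the factors off the fibres through the nonzero entry T[0,1,0] = 2.
The mode-1 fibre T[:,1,0] = [2, -3] gives a = [2, -3] (primitive direction); the mode-2 fibre T[0,:,0] = [0, 2] gives b = [0, 1]; then c[k] = T[0,1,k] / (a[0]·b[1]) = [2, -4, 0] / 2 = [1, -2, 0].
Expanding [2, -3] ⊗ [0, 1] ⊗ [1, -2, 0] reproduces all 12 entries of T, so T = [2, -3] ⊗ [0, 1] ⊗ [1, -2, 0] and rank(T) ≤ 1.
Equivalently every frontal slice T[:,:,k] is c[k] times the rank-1 matrix [2, -3] ⊗ [0, 1]. So T has rank 1 (it is nonzero).

Yes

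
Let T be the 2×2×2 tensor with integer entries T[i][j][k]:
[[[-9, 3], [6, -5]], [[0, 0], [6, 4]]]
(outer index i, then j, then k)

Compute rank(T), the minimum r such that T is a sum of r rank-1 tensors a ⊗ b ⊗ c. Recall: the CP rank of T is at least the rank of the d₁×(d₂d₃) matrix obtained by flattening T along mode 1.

2

Lower bound: in the mode-3 unfolding of T (rows indexed by k, columns by (i,j)) the 2×2 minor on rows k ∈ {0, 1}, columns (i,j) ∈ {(0,0), (0,1)} is det [[-9, 6], [3, -5]] = 27 ≠ 0, so that unfolding has rank ≥ 2 and hence rank(T) ≥ 2 (CP rank is at least every unfolding rank, though it can be larger).
Upper bound: with S_k = T[:,:,k], the two rank-1 terms a₁b₁ᵀ, a₂b₂ᵀ are the rank-1 members of the pencil x·S₀ + y·S₁.
det(x·S₀ + y·S₁) is −54·x² − 18·xy + 12·y² = (-6)·(3·x + 2·y)(3·x − y), vanishing at (x:y) = (2:-3) and (1:3).
M₁ = 2·S₀ − 3·S₁ = [[-27, 27], [0, 0]] = (-27)·[1, 0][1, -1]ᵀ and M₂ = S₀ + 3·S₁ = [[0, -9], [0, 18]] = (-9)·[1, -2][0, 1]ᵀ, so take a₁ = [1, 0], b₁ = [1, -1], a₂ = [1, -2], b₂ = [0, 1].
Each slice is an integer combination of E₁ = a₁b₁ᵀ and E₂ = a₂b₂ᵀ: S₀ = −9·E₁ − 3·E₂, S₁ = 3·E₁ − 2·E₂; reading off coefficients, c₁ = [-9, 3] and c₂ = [-3, -2].
Hence T = [1, 0] ⊗ [1, -1] ⊗ [-9, 3] + [1, -2] ⊗ [0, 1] ⊗ [-3, -2], so rank(T) ≤ 2.
These bounds meet, so rank(T) = 2.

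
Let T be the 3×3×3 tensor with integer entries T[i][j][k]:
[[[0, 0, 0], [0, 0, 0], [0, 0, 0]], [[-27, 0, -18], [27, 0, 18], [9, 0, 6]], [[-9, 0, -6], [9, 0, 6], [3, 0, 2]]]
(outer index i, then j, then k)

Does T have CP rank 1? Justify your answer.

Yes

If T = a ⊗ b ⊗ c then every fibre of T is a multiple of the corresponding factor, so read the factors off the fibres through the nonzero entry T[1,0,0] = -27.
The mode-1 fibre T[:,0,0] = [0, -27, -9] gives a = [0, 3, 1] (primitive direction); the mode-2 fibre T[1,:,0] = [-27, 27, 9] gives b = [3, -3, -1]; then c[k] = T[1,0,k] / (a[1]·b[0]) = [-27, 0, -18] / 9 = [-3, 0, -2].
Expanding [0, 3, 1] ⊗ [3, -3, -1] ⊗ [-3, 0, -2] reproduces all 27 entries of T, so T = [0, 3, 1] ⊗ [3, -3, -1] ⊗ [-3, 0, -2] and rank(T) ≤ 1.
Equivalently every frontal slice T[:,:,k] is c[k] times the rank-1 matrix [0, 3, 1] ⊗ [3, -3, -1]. So T has rank 1 (it is nonzero).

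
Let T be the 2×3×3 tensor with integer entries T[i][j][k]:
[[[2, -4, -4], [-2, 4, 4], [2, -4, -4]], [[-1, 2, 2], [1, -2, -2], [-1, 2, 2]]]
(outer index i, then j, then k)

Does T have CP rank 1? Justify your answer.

If T = a ⊗ b ⊗ c then every fibre of T is a multiple of the corresponding factor, so read the factors off the fibres through the nonzero entry T[0,0,0] = 2.
The mode-1 fibre T[:,0,0] = [2, -1] gives a = [2, -1] (primitive direction); the mode-2 fibre T[0,:,0] = [2, -2, 2] gives b = [1, -1, 1]; then c[k] = T[0,0,k] / (a[0]·b[0]) = [2, -4, -4] / 2 = [1, -2, -2].
Expanding [2, -1] ⊗ [1, -1, 1] ⊗ [1, -2, -2] reproduces all 18 entries of T, so T = [2, -1] ⊗ [1, -1, 1] ⊗ [1, -2, -2] and rank(T) ≤ 1.
Equivalently every frontal slice T[:,:,k] is c[k] times the rank-1 matrix [2, -1] ⊗ [1, -1, 1]. So T has rank 1 (it is nonzero).

Yes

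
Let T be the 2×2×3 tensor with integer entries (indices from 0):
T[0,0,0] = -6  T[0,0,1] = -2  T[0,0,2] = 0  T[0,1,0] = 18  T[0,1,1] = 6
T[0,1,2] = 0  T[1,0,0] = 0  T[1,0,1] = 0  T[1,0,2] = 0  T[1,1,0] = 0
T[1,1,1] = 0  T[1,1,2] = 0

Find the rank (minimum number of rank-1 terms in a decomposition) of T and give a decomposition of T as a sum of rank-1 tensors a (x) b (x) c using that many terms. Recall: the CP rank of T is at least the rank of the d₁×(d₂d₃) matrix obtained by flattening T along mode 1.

Lower bound: T ≠ 0 (e.g. T[0,0,0] = -6), so rank(T) ≥ 1.
Upper bound: the mode-1 fibre T[:,0,0] = [-6, 0] gives a = (1, 0) (primitive direction); the mode-2 fibre T[0,:,0] = [-6, 18] gives b = (1, -3); then c[k] = T[0,0,k] / (a[0]·b[0]) = [-6, -2, 0] / 1 = (-6, -2, 0).
Expanding (1, 0) (x) (1, -3) (x) (-6, -2, 0) reproduces all 12 entries of T, so T = (1, 0) (x) (1, -3) (x) (-6, -2, 0) and rank(T) ≤ 1.
These bounds meet, so rank(T) = 1.

rank(T) = 1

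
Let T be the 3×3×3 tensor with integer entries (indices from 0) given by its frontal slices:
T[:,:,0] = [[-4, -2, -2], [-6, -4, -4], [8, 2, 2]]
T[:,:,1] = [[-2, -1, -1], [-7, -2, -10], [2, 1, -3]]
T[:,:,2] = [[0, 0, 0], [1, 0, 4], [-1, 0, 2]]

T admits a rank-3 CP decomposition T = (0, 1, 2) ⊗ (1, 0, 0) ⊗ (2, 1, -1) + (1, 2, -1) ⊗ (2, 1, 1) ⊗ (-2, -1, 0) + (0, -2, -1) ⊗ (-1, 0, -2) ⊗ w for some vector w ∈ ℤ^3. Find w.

w = (0, -2, 1)

Subtract the known terms from T to get the rank-1 residual R = (0, -2, -1) ⊗ (-1, 0, -2) ⊗ w, so R[i,j,k] = a[i]·b[j]·w[k]. Pick indices with nonzero a[1]·b[0] = (-2)·(-1) = 2. Only the fibre through (1,0,·) is needed: R[1,0,:] = T[1,0,:] − Σₗ aₗ[1]bₗ[0]cₗ = [-6, -7, 1] − (1)·(1)·(2, 1, -1) − (2)·(2)·(-2, -1, 0) = [0, -4, 2]. Then w[k] = R[1,0,k] / 2 for each k, giving w = [0, -4, 2] / 2 = (0, -2, 1).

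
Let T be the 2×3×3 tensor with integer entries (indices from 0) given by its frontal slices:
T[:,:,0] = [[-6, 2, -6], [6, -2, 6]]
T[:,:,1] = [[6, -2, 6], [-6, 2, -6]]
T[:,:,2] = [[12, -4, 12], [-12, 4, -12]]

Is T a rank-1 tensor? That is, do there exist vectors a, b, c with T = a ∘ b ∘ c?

The mode-1 fibre T[:,0,0] = [-6, 6] gives a = [1, -1] (primitive direction); the mode-2 fibre T[0,:,0] = [-6, 2, -6] gives b = [3, -1, 3]; then c[k] = T[0,0,k] / (a[0]·b[0]) = [-6, 6, 12] / 3 = [-2, 2, 4].
Expanding [1, -1] ∘ [3, -1, 3] ∘ [-2, 2, 4] reproduces all 18 entries of T, so T = [1, -1] ∘ [3, -1, 3] ∘ [-2, 2, 4] and rank(T) ≤ 1.
Equivalently every frontal slice T[:,:,k] is c[k] times the rank-1 matrix [1, -1] ∘ [3, -1, 3]. So T has rank 1 (it is nonzero).

Yes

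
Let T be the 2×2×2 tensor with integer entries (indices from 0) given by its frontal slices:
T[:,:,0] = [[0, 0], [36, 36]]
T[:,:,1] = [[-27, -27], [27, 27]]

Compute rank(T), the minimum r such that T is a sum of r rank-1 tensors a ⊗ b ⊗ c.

2

Lower bound: in the mode-3 unfolding of T (rows indexed by k, columns by (i,j)) the 2×2 minor on rows k ∈ {0, 1}, columns (i,j) ∈ {(0,0), (1,0)} is det [[0, 36], [-27, 27]] = 972 ≠ 0, so that unfolding has rank ≥ 2 and hence rank(T) ≥ 2 (CP rank is at least every unfolding rank, though it can be larger).
Upper bound: T[:,j,:] = b[j]·M for every slice, with b = (1, 1) and M = [[0, -27], [36, 27]] (rows i, columns k).
Splitting M by its rows (i = 0, 1), M = (1, 0)(0, -27)ᵀ + (0, 1)(36, 27)ᵀ.
Hence T = (1, 0) ⊗ (1, 1) ⊗ (0, -27) + (0, 1) ⊗ (1, 1) ⊗ (36, 27), so rank(T) ≤ 2.
These bounds meet, so rank(T) = 2.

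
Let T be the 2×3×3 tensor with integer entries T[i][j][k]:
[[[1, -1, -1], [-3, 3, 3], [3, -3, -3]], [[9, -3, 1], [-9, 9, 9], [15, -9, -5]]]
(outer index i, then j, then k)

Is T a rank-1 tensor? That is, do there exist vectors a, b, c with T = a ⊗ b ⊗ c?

The mode-3 unfolding of T (rows indexed by k, columns by (i,j) = (0,0), (0,1), (0,2), (1,0), (1,1), (1,2)) is [[1, -3, 3, 9, -9, 15], [-1, 3, -3, -3, 9, -9], [-1, 3, -3, 1, 9, -5]].
There the 2×2 minor on rows k ∈ {0, 1}, columns (i,j) ∈ {(0,0), (1,0)} is det [[1, 9], [-1, -3]] = 6 ≠ 0, so this unfolding has rank ≥ 2; CP rank is at least every unfolding rank, so rank(T) ≥ 2.
In particular rank(T) ≥ 2 > 1, so T is not rank-1.

No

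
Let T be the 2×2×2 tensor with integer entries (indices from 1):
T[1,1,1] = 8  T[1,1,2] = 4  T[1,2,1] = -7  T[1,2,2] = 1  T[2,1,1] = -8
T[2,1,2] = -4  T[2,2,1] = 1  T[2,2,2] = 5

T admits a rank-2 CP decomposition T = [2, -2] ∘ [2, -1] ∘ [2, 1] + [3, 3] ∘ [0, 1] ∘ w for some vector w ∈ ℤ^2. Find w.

Subtract the known terms from T to get the rank-1 residual R = [3, 3] ∘ [0, 1] ∘ w, so R[i,j,k] = a[i]·b[j]·w[k]. Pick indices with nonzero a[1]·b[2] = (3)·(1) = 3. Only the fibre through (1,2,·) is needed: R[1,2,:] = T[1,2,:] − Σₗ aₗ[1]bₗ[2]cₗ = [-7, 1] − (2)·(-1)·[2, 1] = [-3, 3]. Then w[k] = R[1,2,k] / 3 for each k, giving w = [-3, 3] / 3 = [-1, 1].

w = [-1, 1]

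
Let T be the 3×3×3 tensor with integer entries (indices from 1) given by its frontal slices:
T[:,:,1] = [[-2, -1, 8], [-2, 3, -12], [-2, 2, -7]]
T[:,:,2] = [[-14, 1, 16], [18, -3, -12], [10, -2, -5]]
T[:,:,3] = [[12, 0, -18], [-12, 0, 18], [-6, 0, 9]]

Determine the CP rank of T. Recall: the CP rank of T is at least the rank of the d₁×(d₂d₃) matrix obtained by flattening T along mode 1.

Lower bound: the mode-2 unfolding of T (rows indexed by j, columns by (i,k) = (1,1), (1,2), (1,3), (2,1), (2,2), (2,3), (3,1), (3,2), (3,3)) is [[-2, -14, 12, -2, 18, -12, -2, 10, -6], [-1, 1, 0, 3, -3, 0, 2, -2, 0], [8, 16, -18, -12, -12, 18, -7, -5, 9]].
There the 2×2 minor on rows j ∈ {1, 2}, columns (i,k) ∈ {(1,1), (1,2)} is det [[-2, -14], [-1, 1]] = -16 ≠ 0, so this unfolding has rank ≥ 2; CP rank is at least every unfolding rank, so rank(T) ≥ 2. (This is only a lower bound: in general the CP rank may exceed every unfolding rank, so we still need to exhibit 2 rank-1 terms summing to T.)
Upper bound — finding two terms. Write S_k = T[:,:,k] for the frontal slices: S₁ = [[-2, -1, 8], [-2, 3, -12], [-2, 2, -7]], S₂ = [[-14, 1, 16], [18, -3, -12], [10, -2, -5]], S₃ = [[12, 0, -18], [-12, 0, 18], [-6, 0, 9]].
If T = a₁ (x) b₁ (x) c₁ + a₂ (x) b₂ (x) c₂ then each S_k = c₁[k]·a₁b₁ᵀ + c₂[k]·a₂b₂ᵀ. S₁ and S₂ are linearly independent, so a₁b₁ᵀ and a₂b₂ᵀ must span the same plane of matrices: they are the rank-1 matrices of the form x·S₁ + y·S₂.
The 2×2 minor of x·S₁ + y·S₂ on rows {1,2}, columns {1,2} is −8·x² − 16·xy + 24·y² = (-8)·(x + 3·y)(x − y), vanishing at (x:y) = (3:-1) and (1:1).
M₁ = 3·S₁ − S₂ = [[8, -4, 8], [-24, 12, -24], [-16, 8, -16]] = 4·[1, -3, -2][2, -1, 2]ᵀ and M₂ = S₁ + S₂ = [[-16, 0, 24], [16, 0, -24], [8, 0, -12]] = (-4)·[2, -2, -1][2, 0, -3]ᵀ, so take a₁ = [1, -3, -2], b₁ = [2, -1, 2], a₂ = [2, -2, -1], b₂ = [2, 0, -3].
Each slice is an integer combination of E₁ = a₁b₁ᵀ and E₂ = a₂b₂ᵀ: S₁ = E₁ − E₂, S₂ = −E₁ − 3·E₂, S₃ = 3·E₂; reading off coefficients, c₁ = [1, -1, 0] and c₂ = [-1, -3, 3].
Hence T = [1, -3, -2] (x) [2, -1, 2] (x) [1, -1, 0] + [2, -2, -1] (x) [2, 0, -3] (x) [-1, -3, 3], so rank(T) ≤ 2.
These bounds meet, so rank(T) = 2.

2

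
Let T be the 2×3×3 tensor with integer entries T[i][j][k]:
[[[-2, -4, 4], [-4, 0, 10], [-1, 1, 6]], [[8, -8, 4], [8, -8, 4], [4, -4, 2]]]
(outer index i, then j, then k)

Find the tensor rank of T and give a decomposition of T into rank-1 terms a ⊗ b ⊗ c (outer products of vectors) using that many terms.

Lower bound: the mode-3 unfolding of T (rows indexed by k, columns by (i,j) = (0,0), (0,1), (0,2), (1,0), (1,1), (1,2)) is [[-2, -4, -1, 8, 8, 4], [-4, 0, 1, -8, -8, -4], [4, 10, 6, 4, 4, 2]].
There the 3×3 minor on rows k ∈ {0, 1, 2}, columns (i,j) ∈ {(0,0), (0,1), (0,2)} is det [[-2, -4, -1], [-4, 0, 1], [4, 10, 6]] = -52 ≠ 0, so this unfolding has rank ≥ 3; CP rank is at least every unfolding rank, so rank(T) ≥ 3. (Unfolding ranks only ever bound the CP rank from below — rank(T) can be strictly larger than all of them — so the matching upper bound has to come from an explicit 3-term decomposition.)
Upper bound: T is a sum of 3 rank-1 terms, T = [1, 0] ⊗ [1, 2, 1] ⊗ [-4, 2, 4] + [1, 0] ⊗ [2, 0, -1] ⊗ [-1, -1, -1] + [1, 2] ⊗ [2, 2, 1] ⊗ [2, -2, 1] (one valid choice — decompositions are not unique — normalised so each a, b is primitive with positive first nonzero entry; check it by expanding all entries), so rank(T) ≤ 3.
These bounds meet, so rank(T) = 3.

rank(T) = 3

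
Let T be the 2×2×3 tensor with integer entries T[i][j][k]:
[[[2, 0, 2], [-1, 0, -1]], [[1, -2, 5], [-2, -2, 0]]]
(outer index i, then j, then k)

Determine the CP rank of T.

Lower bound: the mode-3 unfolding of T (rows indexed by k, columns by (i,j) = (0,0), (0,1), (1,0), (1,1)) is [[2, -1, 1, -2], [0, 0, -2, -2], [2, -1, 5, 0]].
There the 3×3 minor on rows k ∈ {0, 1, 2}, columns (i,j) ∈ {(0,0), (1,0), (1,1)} is det [[2, 1, -2], [0, -2, -2], [2, 5, 0]] = 8 ≠ 0, so this unfolding has rank ≥ 3; CP rank is at least every unfolding rank, so rank(T) ≥ 3. (Flattening ranks never certify an upper bound on CP rank; for that we must actually write T with 3 rank-1 terms.)
Upper bound: T is a sum of 3 rank-1 terms, T = (0, 1) ⊗ (1, 0) ⊗ (0, 0, 2) + (0, 1) ⊗ (1, 1) ⊗ (-1, -2, 1) + (1, 1) ⊗ (2, -1) ⊗ (1, 0, 1) (written with every a and b primitive with positive leading entry and the scale carried by c; CP decompositions are not unique, and this one is verified by expanding entrywise), so rank(T) ≤ 3.
These bounds meet, so rank(T) = 3.

3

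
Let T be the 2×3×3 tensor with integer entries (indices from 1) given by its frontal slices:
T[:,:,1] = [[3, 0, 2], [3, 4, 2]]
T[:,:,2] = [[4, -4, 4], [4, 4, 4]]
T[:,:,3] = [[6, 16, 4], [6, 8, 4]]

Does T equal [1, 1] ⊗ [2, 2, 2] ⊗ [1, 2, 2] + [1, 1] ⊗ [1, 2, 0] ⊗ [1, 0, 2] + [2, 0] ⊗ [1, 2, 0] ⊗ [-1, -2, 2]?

Reconstruct entry (1,1,1) from the claimed factors: Σₗ aₗ[1]bₗ[1]cₗ[1] = (1)·(2)·(1) + (1)·(1)·(1) + (2)·(1)·(-1) = 1, but T[1,1,1] = 3. The claim is false.

No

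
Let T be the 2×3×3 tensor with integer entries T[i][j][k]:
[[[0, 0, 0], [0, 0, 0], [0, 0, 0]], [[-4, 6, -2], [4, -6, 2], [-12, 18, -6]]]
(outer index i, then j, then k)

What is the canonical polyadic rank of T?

1

Lower bound: T ≠ 0 (e.g. T[1,0,0] = -4), so rank(T) ≥ 1.
Upper bound: if T = a ⊗ b ⊗ c then every fibre of T is a multiple of the corresponding factor, so read the factors off the fibres through the nonzero entry T[1,0,0] = -4.
The mode-1 fibre T[:,0,0] = [0, -4] gives a = (0, 1) (primitive direction); the mode-2 fibre T[1,:,0] = [-4, 4, -12] gives b = (1, -1, 3); then c[k] = T[1,0,k] / (a[1]·b[0]) = [-4, 6, -2] / 1 = (-4, 6, -2).
Expanding (0, 1) ⊗ (1, -1, 3) ⊗ (-4, 6, -2) reproduces all 18 entries of T, so T = (0, 1) ⊗ (1, -1, 3) ⊗ (-4, 6, -2) and rank(T) ≤ 1.
These bounds meet, so rank(T) = 1.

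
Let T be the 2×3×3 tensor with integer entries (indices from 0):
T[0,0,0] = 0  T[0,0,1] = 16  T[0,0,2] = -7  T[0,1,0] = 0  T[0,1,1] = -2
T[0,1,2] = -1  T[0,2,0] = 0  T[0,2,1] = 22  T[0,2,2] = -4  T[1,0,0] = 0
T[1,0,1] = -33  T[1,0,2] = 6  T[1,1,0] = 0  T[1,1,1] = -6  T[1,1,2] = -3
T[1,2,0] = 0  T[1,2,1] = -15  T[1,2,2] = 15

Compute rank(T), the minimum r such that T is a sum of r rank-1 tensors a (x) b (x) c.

2

Lower bound: the mode-3 unfolding of T (rows indexed by k, columns by (i,j) = (0,0), (0,1), (0,2), (1,0), (1,1), (1,2)) is [[0, 0, 0, 0, 0, 0], [16, -2, 22, -33, -6, -15], [-7, -1, -4, 6, -3, 15]].
There the 2×2 minor on rows k ∈ {1, 2}, columns (i,j) ∈ {(0,0), (0,1)} is det [[16, -2], [-7, -1]] = -30 ≠ 0, so this unfolding has rank ≥ 2; CP rank is at least every unfolding rank, so rank(T) ≥ 2. (Unfolding ranks only ever bound the CP rank from below — rank(T) can be strictly larger than all of them — so the matching upper bound has to come from an explicit 2-term decomposition.)
Upper bound — finding two terms. Write S_k = T[:,:,k] for the frontal slices: S₀ = [[0, 0, 0], [0, 0, 0]], S₁ = [[16, -2, 22], [-33, -6, -15]], S₂ = [[-7, -1, -4], [6, -3, 15]].
If T = a₁ (x) b₁ (x) c₁ + a₂ (x) b₂ (x) c₂ then each S_k = c₁[k]·a₁b₁ᵀ + c₂[k]·a₂b₂ᵀ. S₁ and S₂ are linearly independent, so a₁b₁ᵀ and a₂b₂ᵀ must span the same plane of matrices: they are the rank-1 matrices of the form x·S₁ + y·S₂.
The 2×2 minor of x·S₁ + y·S₂ on rows {0,1}, columns {0,1} is −162·x² − 27·xy + 27·y² = (-27)·(3·x − y)(2·x + y), vanishing at (x:y) = (1:3) and (1:-2).
M₁ = S₁ + 3·S₂ = [[-5, -5, 10], [-15, -15, 30]] = (-5)·[1, 3][1, 1, -2]ᵀ and M₂ = S₁ − 2·S₂ = [[30, 0, 30], [-45, 0, -45]] = 15·[2, -3][1, 0, 1]ᵀ, so take a₁ = [1, 3], b₁ = [1, 1, -2], a₂ = [2, -3], b₂ = [1, 0, 1].
Each slice is an integer combination of E₁ = a₁b₁ᵀ and E₂ = a₂b₂ᵀ: S₀ = 0, S₁ = −2·E₁ + 9·E₂, S₂ = −E₁ − 3·E₂; reading off coefficients, c₁ = [0, -2, -1] and c₂ = [0, 9, -3].
Hence T = [1, 3] (x) [1, 1, -2] (x) [0, -2, -1] + [2, -3] (x) [1, 0, 1] (x) [0, 9, -3], so rank(T) ≤ 2.
These bounds meet, so rank(T) = 2.
Check entry T[0,1,2] = -1: (1)·(1)·(-1) + (2)·(0)·(-3) = -1.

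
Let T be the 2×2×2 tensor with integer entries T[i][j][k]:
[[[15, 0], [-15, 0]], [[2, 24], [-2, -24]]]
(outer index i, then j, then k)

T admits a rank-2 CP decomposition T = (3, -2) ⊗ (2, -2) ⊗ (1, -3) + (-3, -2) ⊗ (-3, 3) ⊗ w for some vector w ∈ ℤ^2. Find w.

Subtract the known terms from T to get the rank-1 residual R = (-3, -2) ⊗ (-3, 3) ⊗ w, so R[i,j,k] = a[i]·b[j]·w[k]. Pick indices with nonzero a[0]·b[0] = (-3)·(-3) = 9. Only the fibre through (0,0,·) is needed: R[0,0,:] = T[0,0,:] − Σₗ aₗ[0]bₗ[0]cₗ = [15, 0] − (3)·(2)·(1, -3) = [9, 18]. Then w[k] = R[0,0,k] / 9 for each k, giving w = [9, 18] / 9 = (1, 2).

w = (1, 2)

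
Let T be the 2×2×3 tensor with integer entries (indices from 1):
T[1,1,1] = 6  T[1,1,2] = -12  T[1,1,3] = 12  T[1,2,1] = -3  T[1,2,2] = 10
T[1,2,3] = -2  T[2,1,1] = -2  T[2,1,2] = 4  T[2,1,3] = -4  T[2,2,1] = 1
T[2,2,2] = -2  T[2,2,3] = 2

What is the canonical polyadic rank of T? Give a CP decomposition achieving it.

Lower bound: the mode-2 unfolding of T (rows indexed by j, columns by (i,k) = (1,1), (1,2), (1,3), (2,1), (2,2), (2,3)) is [[6, -12, 12, -2, 4, -4], [-3, 10, -2, 1, -2, 2]].
There the 2×2 minor on rows j ∈ {1, 2}, columns (i,k) ∈ {(1,1), (1,2)} is det [[6, -12], [-3, 10]] = 24 ≠ 0, so this unfolding has rank ≥ 2; CP rank is at least every unfolding rank, so rank(T) ≥ 2. (Unfolding ranks only ever bound the CP rank from below — rank(T) can be strictly larger than all of them — so the matching upper bound has to come from an explicit 2-term decomposition.)
Upper bound — finding two terms. Write S_k = T[:,:,k] for the frontal slices: S₁ = [[6, -3], [-2, 1]], S₂ = [[-12, 10], [4, -2]], S₃ = [[12, -2], [-4, 2]].
If T = a₁ (x) b₁ (x) c₁ + a₂ (x) b₂ (x) c₂ then each S_k = c₁[k]·a₁b₁ᵀ + c₂[k]·a₂b₂ᵀ. S₁ and S₂ are linearly independent, so a₁b₁ᵀ and a₂b₂ᵀ must span the same plane of matrices: they are the rank-1 matrices of the form x·S₁ + y·S₂.
det(x·S₁ + y·S₂) is 8·xy − 16·y² = 8·(x − 2·y)(y), vanishing at (x:y) = (2:1) and (1:0).
M₁ = 2·S₁ + S₂ = [[0, 4], [0, 0]] = 4·[1, 0][0, 1]ᵀ and M₂ = S₁ = [[6, -3], [-2, 1]] = [3, -1][2, -1]ᵀ, so take a₁ = [1, 0], b₁ = [0, 1], a₂ = [3, -1], b₂ = [2, -1].
Each slice is an integer combination of E₁ = a₁b₁ᵀ and E₂ = a₂b₂ᵀ: S₁ = E₂, S₂ = 4·E₁ − 2·E₂, S₃ = 4·E₁ + 2·E₂; reading off coefficients, c₁ = [0, 4, 4] and c₂ = [1, -2, 2].
Hence T = [1, 0] (x) [0, 1] (x) [0, 4, 4] + [3, -1] (x) [2, -1] (x) [1, -2, 2], so rank(T) ≤ 2.
These bounds meet, so rank(T) = 2.

rank(T) = 2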